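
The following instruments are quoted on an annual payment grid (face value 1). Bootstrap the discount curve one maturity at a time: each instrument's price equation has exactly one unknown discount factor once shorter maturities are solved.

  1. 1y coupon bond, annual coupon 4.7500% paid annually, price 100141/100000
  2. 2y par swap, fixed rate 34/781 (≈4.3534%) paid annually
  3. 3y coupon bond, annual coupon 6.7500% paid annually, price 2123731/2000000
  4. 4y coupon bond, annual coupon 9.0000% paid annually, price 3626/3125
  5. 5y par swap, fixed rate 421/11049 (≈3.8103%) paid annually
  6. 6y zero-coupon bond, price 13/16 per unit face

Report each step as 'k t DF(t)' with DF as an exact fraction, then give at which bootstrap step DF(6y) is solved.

1 1 239/250
2 2 574/625
3 3 4381/5000
4 4 4187/5000
5 5 2079/2500
6 6 13/16
DF(6y) is solved at step 6

step 1 [1y] bond c/1=19/400: DF=(100141/100000 − 19/400·(0))/(1+19/400) = 239/250 ≈ 0.956000
step 2 [2y] swap r/1=34/781: DF=(1 − 34/781·(0.956000))/(1+34/781) = 574/625 ≈ 0.918400
step 3 [3y] bond c/1=27/400: DF=(2123731/2000000 − 27/400·(0.956000+0.918400))/(1+27/400) = 4381/5000 ≈ 0.876200
step 4 [4y] bond c/1=9/100: DF=(3626/3125 − 9/100·(0.956000+0.918400+0.876200))/(1+9/100) = 4187/5000 ≈ 0.837400
step 5 [5y] swap r/1=421/11049: DF=(1 − 421/11049·(0.956000+0.918400+0.876200+0.837400))/(1+421/11049) = 2079/2500 ≈ 0.831600
step 6 [6y] zero: DF = P = 13/16 ≈ 0.812500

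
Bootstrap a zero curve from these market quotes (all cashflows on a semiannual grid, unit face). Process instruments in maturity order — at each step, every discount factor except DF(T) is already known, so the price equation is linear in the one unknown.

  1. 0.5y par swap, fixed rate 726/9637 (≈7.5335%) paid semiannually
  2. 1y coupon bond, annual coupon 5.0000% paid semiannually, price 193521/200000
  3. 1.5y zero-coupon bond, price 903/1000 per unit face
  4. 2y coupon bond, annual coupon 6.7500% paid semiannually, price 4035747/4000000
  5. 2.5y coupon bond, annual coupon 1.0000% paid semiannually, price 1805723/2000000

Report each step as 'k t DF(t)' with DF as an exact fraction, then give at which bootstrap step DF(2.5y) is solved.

1 1/2 9637/10000
2 1 1841/2000
3 3/2 903/1000
4 2 177/200
5 5/2 8801/10000
DF(2.5y) is solved at step 5

step 1 [0.5y] swap r/2=363/9637: DF=(1 − 363/9637·(0))/(1+363/9637) = 9637/10000 ≈ 0.963700
step 2 [1y] bond c/2=1/40: DF=(193521/200000 − 1/40·(0.963700))/(1+1/40) = 1841/2000 ≈ 0.920500
step 3 [1.5y] zero: DF = P = 903/1000 ≈ 0.903000
step 4 [2y] bond c/2=27/800: DF=(4035747/4000000 − 27/800·(0.963700+0.920500+0.903000))/(1+27/800) = 177/200 ≈ 0.885000
step 5 [2.5y] bond c/2=1/200: DF=(1805723/2000000 − 1/200·(0.963700+0.920500+0.903000+0.885000))/(1+1/200) = 8801/10000 ≈ 0.880100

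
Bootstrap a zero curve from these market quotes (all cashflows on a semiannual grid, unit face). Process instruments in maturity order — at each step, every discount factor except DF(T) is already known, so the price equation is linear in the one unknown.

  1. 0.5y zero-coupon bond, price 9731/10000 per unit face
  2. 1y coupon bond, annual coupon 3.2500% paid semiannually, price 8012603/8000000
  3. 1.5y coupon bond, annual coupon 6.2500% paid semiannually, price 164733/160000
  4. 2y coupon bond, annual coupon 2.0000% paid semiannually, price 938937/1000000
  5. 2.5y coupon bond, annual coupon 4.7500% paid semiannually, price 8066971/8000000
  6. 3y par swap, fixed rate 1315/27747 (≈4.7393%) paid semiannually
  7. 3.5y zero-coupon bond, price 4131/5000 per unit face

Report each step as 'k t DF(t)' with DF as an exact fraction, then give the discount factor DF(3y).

step 1 [0.5y] zero: DF = P = 9731/10000 ≈ 0.973100
step 2 [1y] bond c/2=13/800: DF=(8012603/8000000 − 13/800·(0.973100))/(1+13/800) = 97/100 ≈ 0.970000
step 3 [1.5y] bond c/2=1/32: DF=(164733/160000 − 1/32·(0.973100+0.970000))/(1+1/32) = 1879/2000 ≈ 0.939500
step 4 [2y] bond c/2=1/100: DF=(938937/1000000 − 1/100·(0.973100+0.970000+0.939500))/(1+1/100) = 9011/10000 ≈ 0.901100
step 5 [2.5y] bond c/2=19/800: DF=(8066971/8000000 − 19/800·(0.973100+0.970000+0.939500+0.901100))/(1+19/800) = 2243/2500 ≈ 0.897200
step 6 [3y] swap r/2=1315/55494: DF=(1 − 1315/55494·(0.973100+0.970000+0.939500+0.901100+0.897200))/(1+1315/55494) = 1737/2000 ≈ 0.868500
step 7 [3.5y] zero: DF = P = 4131/5000 ≈ 0.826200

1 1/2 9731/10000
2 1 97/100
3 3/2 1879/2000
4 2 9011/10000
5 5/2 2243/2500
6 3 1737/2000
7 7/2 4131/5000
DF(3y) = 1737/2000 ≈ 0.868500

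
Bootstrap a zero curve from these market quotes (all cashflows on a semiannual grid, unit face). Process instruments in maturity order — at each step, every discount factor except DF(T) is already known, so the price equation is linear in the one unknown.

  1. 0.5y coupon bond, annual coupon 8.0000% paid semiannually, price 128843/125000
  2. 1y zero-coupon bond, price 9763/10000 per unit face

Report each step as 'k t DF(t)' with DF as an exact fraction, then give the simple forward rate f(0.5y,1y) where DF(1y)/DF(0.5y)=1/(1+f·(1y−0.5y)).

step 1 [0.5y] bond c/2=1/25: DF=(128843/125000 − 1/25·(0))/(1+1/25) = 9911/10000 ≈ 0.991100
step 2 [1y] zero: DF = P = 9763/10000 ≈ 0.976300

1 1/2 9911/10000
2 1 9763/10000
f(0.5y,1y) = ((9911/10000)/(9763/10000) − 1)/(1/2) = 296/9763 ≈ 3.0319%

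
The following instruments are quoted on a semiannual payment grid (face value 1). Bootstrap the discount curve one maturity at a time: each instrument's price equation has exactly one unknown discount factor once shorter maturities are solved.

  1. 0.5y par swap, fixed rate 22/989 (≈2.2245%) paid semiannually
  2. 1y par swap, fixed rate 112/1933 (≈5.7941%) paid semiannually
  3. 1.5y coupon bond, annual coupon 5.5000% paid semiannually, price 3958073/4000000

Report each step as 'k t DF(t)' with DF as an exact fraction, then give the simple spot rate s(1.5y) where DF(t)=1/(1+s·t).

step 1 [0.5y] swap r/2=11/989: DF=(1 − 11/989·(0))/(1+11/989) = 989/1000 ≈ 0.989000
step 2 [1y] swap r/2=56/1933: DF=(1 − 56/1933·(0.989000))/(1+56/1933) = 118/125 ≈ 0.944000
step 3 [1.5y] bond c/2=11/400: DF=(3958073/4000000 − 11/400·(0.989000+0.944000))/(1+11/400) = 9113/10000 ≈ 0.911300

1 1/2 989/1000
2 1 118/125
3 3/2 9113/10000
s(1.5y) = (1/(9113/10000) − 1)/(3/2) = 1774/27339 ≈ 6.4889%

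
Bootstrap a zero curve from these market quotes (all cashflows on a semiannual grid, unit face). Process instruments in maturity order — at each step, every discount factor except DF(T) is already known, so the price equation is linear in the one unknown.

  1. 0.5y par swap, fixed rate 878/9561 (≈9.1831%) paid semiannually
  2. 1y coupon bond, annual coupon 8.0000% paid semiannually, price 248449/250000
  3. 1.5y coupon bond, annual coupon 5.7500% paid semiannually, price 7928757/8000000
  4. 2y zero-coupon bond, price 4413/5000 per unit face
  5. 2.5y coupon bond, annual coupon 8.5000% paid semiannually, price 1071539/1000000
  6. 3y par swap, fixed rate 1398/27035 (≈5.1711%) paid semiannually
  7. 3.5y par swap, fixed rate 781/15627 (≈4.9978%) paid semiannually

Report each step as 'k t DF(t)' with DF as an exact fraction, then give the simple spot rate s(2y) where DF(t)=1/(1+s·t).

step 1 [0.5y] swap r/2=439/9561: DF=(1 − 439/9561·(0))/(1+439/9561) = 9561/10000 ≈ 0.956100
step 2 [1y] bond c/2=1/25: DF=(248449/250000 − 1/25·(0.956100))/(1+1/25) = 2297/2500 ≈ 0.918800
step 3 [1.5y] bond c/2=23/800: DF=(7928757/8000000 − 23/800·(0.956100+0.918800))/(1+23/800) = 911/1000 ≈ 0.911000
step 4 [2y] zero: DF = P = 4413/5000 ≈ 0.882600
step 5 [2.5y] bond c/2=17/400: DF=(1071539/1000000 − 17/400·(0.956100+0.918800+0.911000+0.882600))/(1+17/400) = 8783/10000 ≈ 0.878300
step 6 [3y] swap r/2=699/27035: DF=(1 − 699/27035·(0.956100+0.918800+0.911000+0.882600+0.878300))/(1+699/27035) = 4301/5000 ≈ 0.860200
step 7 [3.5y] swap r/2=781/31254: DF=(1 − 781/31254·(0.956100+0.918800+0.911000+0.882600+0.878300+0.860200))/(1+781/31254) = 4219/5000 ≈ 0.843800

1 1/2 9561/10000
2 1 2297/2500
3 3/2 911/1000
4 2 4413/5000
5 5/2 8783/10000
6 3 4301/5000
7 7/2 4219/5000
s(2y) = (1/(4413/5000) − 1)/(2) = 587/8826 ≈ 6.6508%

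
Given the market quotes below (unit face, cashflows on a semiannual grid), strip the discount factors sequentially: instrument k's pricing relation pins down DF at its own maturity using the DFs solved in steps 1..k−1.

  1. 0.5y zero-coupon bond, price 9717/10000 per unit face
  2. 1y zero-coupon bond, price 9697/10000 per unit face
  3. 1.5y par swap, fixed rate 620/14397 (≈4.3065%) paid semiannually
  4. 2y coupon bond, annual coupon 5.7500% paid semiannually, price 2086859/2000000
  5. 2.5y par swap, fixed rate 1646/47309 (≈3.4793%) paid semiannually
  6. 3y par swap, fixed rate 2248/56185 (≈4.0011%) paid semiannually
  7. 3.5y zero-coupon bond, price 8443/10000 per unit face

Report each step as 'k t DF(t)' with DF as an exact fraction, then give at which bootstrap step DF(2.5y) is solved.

step 1 [0.5y] zero: DF = P = 9717/10000 ≈ 0.971700
step 2 [1y] zero: DF = P = 9697/10000 ≈ 0.969700
step 3 [1.5y] swap r/2=310/14397: DF=(1 − 310/14397·(0.971700+0.969700))/(1+310/14397) = 469/500 ≈ 0.938000
step 4 [2y] bond c/2=23/800: DF=(2086859/2000000 − 23/800·(0.971700+0.969700+0.938000))/(1+23/800) = 4669/5000 ≈ 0.933800
step 5 [2.5y] swap r/2=823/47309: DF=(1 − 823/47309·(0.971700+0.969700+0.938000+0.933800))/(1+823/47309) = 9177/10000 ≈ 0.917700
step 6 [3y] swap r/2=1124/56185: DF=(1 − 1124/56185·(0.971700+0.969700+0.938000+0.933800+0.917700))/(1+1124/56185) = 2219/2500 ≈ 0.887600
step 7 [3.5y] zero: DF = P = 8443/10000 ≈ 0.844300

1 1/2 9717/10000
2 1 9697/10000
3 3/2 469/500
4 2 4669/5000
5 5/2 9177/10000
6 3 2219/2500
7 7/2 8443/10000
DF(2.5y) is solved at step 5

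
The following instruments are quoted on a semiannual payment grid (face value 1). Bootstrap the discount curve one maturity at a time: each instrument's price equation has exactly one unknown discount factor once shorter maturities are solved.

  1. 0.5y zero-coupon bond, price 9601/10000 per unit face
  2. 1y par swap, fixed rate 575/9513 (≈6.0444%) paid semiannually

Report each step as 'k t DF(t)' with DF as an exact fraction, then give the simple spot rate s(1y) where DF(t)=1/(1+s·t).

step 1 [0.5y] zero: DF = P = 9601/10000 ≈ 0.960100
step 2 [1y] swap r/2=575/19026: DF=(1 − 575/19026·(0.960100))/(1+575/19026) = 377/400 ≈ 0.942500

1 1/2 9601/10000
2 1 377/400
s(1y) = (1/(377/400) − 1)/(1) = 23/377 ≈ 6.1008%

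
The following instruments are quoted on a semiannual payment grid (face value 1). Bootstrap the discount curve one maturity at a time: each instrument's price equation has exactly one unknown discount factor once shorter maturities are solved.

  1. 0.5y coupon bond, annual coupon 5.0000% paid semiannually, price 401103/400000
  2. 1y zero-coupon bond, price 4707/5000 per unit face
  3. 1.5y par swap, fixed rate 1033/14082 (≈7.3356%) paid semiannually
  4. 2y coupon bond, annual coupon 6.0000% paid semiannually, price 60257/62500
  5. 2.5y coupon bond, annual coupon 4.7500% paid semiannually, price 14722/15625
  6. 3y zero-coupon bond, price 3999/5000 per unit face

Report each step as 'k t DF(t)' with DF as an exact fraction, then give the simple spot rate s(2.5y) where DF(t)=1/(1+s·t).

1 1/2 9783/10000
2 1 4707/5000
3 3/2 8967/10000
4 2 427/500
5 5/2 522/625
6 3 3999/5000
s(2.5y) = (1/(522/625) − 1)/(5/2) = 103/1305 ≈ 7.8927%

step 1 [0.5y] bond c/2=1/40: DF=(401103/400000 − 1/40·(0))/(1+1/40) = 9783/10000 ≈ 0.978300
step 2 [1y] zero: DF = P = 4707/5000 ≈ 0.941400
step 3 [1.5y] swap r/2=1033/28164: DF=(1 − 1033/28164·(0.978300+0.941400))/(1+1033/28164) = 8967/10000 ≈ 0.896700
step 4 [2y] bond c/2=3/100: DF=(60257/62500 − 3/100·(0.978300+0.941400+0.896700))/(1+3/100) = 427/500 ≈ 0.854000
step 5 [2.5y] bond c/2=19/800: DF=(14722/15625 − 19/800·(0.978300+0.941400+0.896700+0.854000))/(1+19/800) = 522/625 ≈ 0.835200
step 6 [3y] zero: DF = P = 3999/5000 ≈ 0.799800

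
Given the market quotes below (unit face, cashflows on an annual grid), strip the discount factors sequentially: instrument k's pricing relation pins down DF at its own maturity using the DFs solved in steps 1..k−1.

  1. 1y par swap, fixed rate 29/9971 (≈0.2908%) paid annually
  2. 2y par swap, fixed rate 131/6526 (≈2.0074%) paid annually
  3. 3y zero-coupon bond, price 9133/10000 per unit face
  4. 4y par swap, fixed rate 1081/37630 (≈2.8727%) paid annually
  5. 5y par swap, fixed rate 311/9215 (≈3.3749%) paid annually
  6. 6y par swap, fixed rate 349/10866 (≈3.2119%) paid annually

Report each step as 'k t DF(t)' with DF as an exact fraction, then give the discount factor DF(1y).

step 1 [1y] swap r/1=29/9971: DF=(1 − 29/9971·(0))/(1+29/9971) = 9971/10000 ≈ 0.997100
step 2 [2y] swap r/1=131/6526: DF=(1 − 131/6526·(0.997100))/(1+131/6526) = 9607/10000 ≈ 0.960700
step 3 [3y] zero: DF = P = 9133/10000 ≈ 0.913300
step 4 [4y] swap r/1=1081/37630: DF=(1 − 1081/37630·(0.997100+0.960700+0.913300))/(1+1081/37630) = 8919/10000 ≈ 0.891900
step 5 [5y] swap r/1=311/9215: DF=(1 − 311/9215·(0.997100+0.960700+0.913300+0.891900))/(1+311/9215) = 1689/2000 ≈ 0.844500
step 6 [6y] swap r/1=349/10866: DF=(1 − 349/10866·(0.997100+0.960700+0.913300+0.891900+0.844500))/(1+349/10866) = 1651/2000 ≈ 0.825500

1 1 9971/10000
2 2 9607/10000
3 3 9133/10000
4 4 8919/10000
5 5 1689/2000
6 6 1651/2000
DF(1y) = 9971/10000 ≈ 0.997100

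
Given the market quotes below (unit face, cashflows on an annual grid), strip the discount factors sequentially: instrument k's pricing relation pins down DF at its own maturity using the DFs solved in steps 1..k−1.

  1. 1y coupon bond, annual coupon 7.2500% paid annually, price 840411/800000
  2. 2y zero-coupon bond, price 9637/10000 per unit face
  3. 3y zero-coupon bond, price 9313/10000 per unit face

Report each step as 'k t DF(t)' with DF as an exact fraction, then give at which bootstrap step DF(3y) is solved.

step 1 [1y] bond c/1=29/400: DF=(840411/800000 − 29/400·(0))/(1+29/400) = 1959/2000 ≈ 0.979500
step 2 [2y] zero: DF = P = 9637/10000 ≈ 0.963700
step 3 [3y] zero: DF = P = 9313/10000 ≈ 0.931300

1 1 1959/2000
2 2 9637/10000
3 3 9313/10000
DF(3y) is solved at step 3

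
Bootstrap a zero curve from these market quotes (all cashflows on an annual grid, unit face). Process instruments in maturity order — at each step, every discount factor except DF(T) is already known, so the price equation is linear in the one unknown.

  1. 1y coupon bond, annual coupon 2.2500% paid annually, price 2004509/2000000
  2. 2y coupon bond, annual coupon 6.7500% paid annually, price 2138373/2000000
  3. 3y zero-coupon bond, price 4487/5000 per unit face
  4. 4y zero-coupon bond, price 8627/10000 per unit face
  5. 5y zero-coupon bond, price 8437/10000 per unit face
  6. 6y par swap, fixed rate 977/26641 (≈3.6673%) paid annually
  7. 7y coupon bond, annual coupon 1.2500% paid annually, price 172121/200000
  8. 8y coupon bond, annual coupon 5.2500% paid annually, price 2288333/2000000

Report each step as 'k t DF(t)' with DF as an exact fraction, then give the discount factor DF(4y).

step 1 [1y] bond c/1=9/400: DF=(2004509/2000000 − 9/400·(0))/(1+9/400) = 4901/5000 ≈ 0.980200
step 2 [2y] bond c/1=27/400: DF=(2138373/2000000 − 27/400·(0.980200))/(1+27/400) = 2349/2500 ≈ 0.939600
step 3 [3y] zero: DF = P = 4487/5000 ≈ 0.897400
step 4 [4y] zero: DF = P = 8627/10000 ≈ 0.862700
step 5 [5y] zero: DF = P = 8437/10000 ≈ 0.843700
step 6 [6y] swap r/1=977/26641: DF=(1 − 977/26641·(0.980200+0.939600+0.897400+0.862700+0.843700))/(1+977/26641) = 4023/5000 ≈ 0.804600
step 7 [7y] bond c/1=1/80: DF=(172121/200000 − 1/80·(0.980200+0.939600+0.897400+0.862700+0.843700+0.804600))/(1+1/80) = 3921/5000 ≈ 0.784200
step 8 [8y] bond c/1=21/400: DF=(2288333/2000000 − 21/400·(0.980200+0.939600+0.897400+0.862700+0.843700+0.804600+0.784200))/(1+21/400) = 3911/5000 ≈ 0.782200

1 1 4901/5000
2 2 2349/2500
3 3 4487/5000
4 4 8627/10000
5 5 8437/10000
6 6 4023/5000
7 7 3921/5000
8 8 3911/5000
DF(4y) = 8627/10000 ≈ 0.862700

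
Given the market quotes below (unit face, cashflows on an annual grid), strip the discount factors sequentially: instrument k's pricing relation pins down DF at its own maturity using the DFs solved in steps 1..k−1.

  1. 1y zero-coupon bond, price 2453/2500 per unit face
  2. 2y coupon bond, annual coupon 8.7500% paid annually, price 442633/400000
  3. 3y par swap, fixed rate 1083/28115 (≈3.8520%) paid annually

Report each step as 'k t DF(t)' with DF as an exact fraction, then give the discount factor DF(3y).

1 1 2453/2500
2 2 4693/5000
3 3 8917/10000
DF(3y) = 8917/10000 ≈ 0.891700

step 1 [1y] zero: DF = P = 2453/2500 ≈ 0.981200
step 2 [2y] bond c/1=7/80: DF=(442633/400000 − 7/80·(0.981200))/(1+7/80) = 4693/5000 ≈ 0.938600
step 3 [3y] swap r/1=1083/28115: DF=(1 − 1083/28115·(0.981200+0.938600))/(1+1083/28115) = 8917/10000 ≈ 0.891700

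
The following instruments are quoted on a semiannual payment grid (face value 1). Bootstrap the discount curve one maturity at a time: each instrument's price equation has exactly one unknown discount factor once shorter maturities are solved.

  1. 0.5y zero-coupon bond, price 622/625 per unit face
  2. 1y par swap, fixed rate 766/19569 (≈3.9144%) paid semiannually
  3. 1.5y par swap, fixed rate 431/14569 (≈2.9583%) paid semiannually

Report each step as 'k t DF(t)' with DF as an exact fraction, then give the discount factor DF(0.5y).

step 1 [0.5y] zero: DF = P = 622/625 ≈ 0.995200
step 2 [1y] swap r/2=383/19569: DF=(1 − 383/19569·(0.995200))/(1+383/19569) = 9617/10000 ≈ 0.961700
step 3 [1.5y] swap r/2=431/29138: DF=(1 − 431/29138·(0.995200+0.961700))/(1+431/29138) = 9569/10000 ≈ 0.956900

1 1/2 622/625
2 1 9617/10000
3 3/2 9569/10000
DF(0.5y) = 622/625 ≈ 0.995200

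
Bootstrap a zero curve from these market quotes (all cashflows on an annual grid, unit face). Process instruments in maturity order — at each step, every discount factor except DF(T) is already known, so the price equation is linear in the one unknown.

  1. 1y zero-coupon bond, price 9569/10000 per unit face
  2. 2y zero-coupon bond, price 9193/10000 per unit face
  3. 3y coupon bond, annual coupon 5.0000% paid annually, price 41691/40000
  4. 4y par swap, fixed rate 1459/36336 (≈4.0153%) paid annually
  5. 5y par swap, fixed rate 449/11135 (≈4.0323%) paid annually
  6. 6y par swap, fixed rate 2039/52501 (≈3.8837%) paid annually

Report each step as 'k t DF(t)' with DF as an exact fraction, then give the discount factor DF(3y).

1 1 9569/10000
2 2 9193/10000
3 3 9033/10000
4 4 8541/10000
5 5 2051/2500
6 6 7961/10000
DF(3y) = 9033/10000 ≈ 0.903300

step 1 [1y] zero: DF = P = 9569/10000 ≈ 0.956900
step 2 [2y] zero: DF = P = 9193/10000 ≈ 0.919300
step 3 [3y] bond c/1=1/20: DF=(41691/40000 − 1/20·(0.956900+0.919300))/(1+1/20) = 9033/10000 ≈ 0.903300
step 4 [4y] swap r/1=1459/36336: DF=(1 − 1459/36336·(0.956900+0.919300+0.903300))/(1+1459/36336) = 8541/10000 ≈ 0.854100
step 5 [5y] swap r/1=449/11135: DF=(1 − 449/11135·(0.956900+0.919300+0.903300+0.854100))/(1+449/11135) = 2051/2500 ≈ 0.820400
step 6 [6y] swap r/1=2039/52501: DF=(1 − 2039/52501·(0.956900+0.919300+0.903300+0.854100+0.820400))/(1+2039/52501) = 7961/10000 ≈ 0.796100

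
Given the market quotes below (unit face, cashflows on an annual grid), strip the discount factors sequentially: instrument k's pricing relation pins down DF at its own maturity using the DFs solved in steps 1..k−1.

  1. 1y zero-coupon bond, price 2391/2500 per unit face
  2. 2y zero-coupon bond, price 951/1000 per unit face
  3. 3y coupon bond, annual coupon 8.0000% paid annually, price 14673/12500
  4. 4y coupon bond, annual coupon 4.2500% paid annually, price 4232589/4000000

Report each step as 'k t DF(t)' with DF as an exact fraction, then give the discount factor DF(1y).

1 1 2391/2500
2 2 951/1000
3 3 591/625
4 4 8987/10000
DF(1y) = 2391/2500 ≈ 0.956400

step 1 [1y] zero: DF = P = 2391/2500 ≈ 0.956400
step 2 [2y] zero: DF = P = 951/1000 ≈ 0.951000
step 3 [3y] bond c/1=2/25: DF=(14673/12500 − 2/25·(0.956400+0.951000))/(1+2/25) = 591/625 ≈ 0.945600
step 4 [4y] bond c/1=17/400: DF=(4232589/4000000 − 17/400·(0.956400+0.951000+0.945600))/(1+17/400) = 8987/10000 ≈ 0.898700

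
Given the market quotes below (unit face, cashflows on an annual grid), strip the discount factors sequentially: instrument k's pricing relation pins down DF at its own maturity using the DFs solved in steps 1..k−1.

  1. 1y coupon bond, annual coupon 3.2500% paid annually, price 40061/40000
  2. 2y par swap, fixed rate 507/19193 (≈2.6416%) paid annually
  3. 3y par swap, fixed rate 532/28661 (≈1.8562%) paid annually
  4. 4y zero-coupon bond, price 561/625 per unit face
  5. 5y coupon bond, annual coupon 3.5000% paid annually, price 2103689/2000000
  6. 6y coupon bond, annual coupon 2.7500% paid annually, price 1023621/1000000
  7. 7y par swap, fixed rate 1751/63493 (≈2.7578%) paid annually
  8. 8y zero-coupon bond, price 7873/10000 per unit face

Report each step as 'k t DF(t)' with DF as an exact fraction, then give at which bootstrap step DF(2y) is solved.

1 1 97/100
2 2 9493/10000
3 3 2367/2500
4 4 561/625
5 5 889/1000
6 6 8717/10000
7 7 8249/10000
8 8 7873/10000
DF(2y) is solved at step 2

step 1 [1y] bond c/1=13/400: DF=(40061/40000 − 13/400·(0))/(1+13/400) = 97/100 ≈ 0.970000
step 2 [2y] swap r/1=507/19193: DF=(1 − 507/19193·(0.970000))/(1+507/19193) = 9493/10000 ≈ 0.949300
step 3 [3y] swap r/1=532/28661: DF=(1 − 532/28661·(0.970000+0.949300))/(1+532/28661) = 2367/2500 ≈ 0.946800
step 4 [4y] zero: DF = P = 561/625 ≈ 0.897600
step 5 [5y] bond c/1=7/200: DF=(2103689/2000000 − 7/200·(0.970000+0.949300+0.946800+0.897600))/(1+7/200) = 889/1000 ≈ 0.889000
step 6 [6y] bond c/1=11/400: DF=(1023621/1000000 − 11/400·(0.970000+0.949300+0.946800+0.897600+0.889000))/(1+11/400) = 8717/10000 ≈ 0.871700
step 7 [7y] swap r/1=1751/63493: DF=(1 − 1751/63493·(0.970000+0.949300+0.946800+0.897600+0.889000+0.871700))/(1+1751/63493) = 8249/10000 ≈ 0.824900
step 8 [8y] zero: DF = P = 7873/10000 ≈ 0.787300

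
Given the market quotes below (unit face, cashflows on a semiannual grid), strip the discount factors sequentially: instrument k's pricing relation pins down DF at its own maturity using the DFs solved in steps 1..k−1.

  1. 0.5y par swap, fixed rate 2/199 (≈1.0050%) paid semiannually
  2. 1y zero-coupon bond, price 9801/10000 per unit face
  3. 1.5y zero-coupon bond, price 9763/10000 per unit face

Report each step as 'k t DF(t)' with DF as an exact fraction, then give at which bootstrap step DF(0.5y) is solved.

1 1/2 199/200
2 1 9801/10000
3 3/2 9763/10000
DF(0.5y) is solved at step 1

step 1 [0.5y] swap r/2=1/199: DF=(1 − 1/199·(0))/(1+1/199) = 199/200 ≈ 0.995000
step 2 [1y] zero: DF = P = 9801/10000 ≈ 0.980100
step 3 [1.5y] zero: DF = P = 9763/10000 ≈ 0.976300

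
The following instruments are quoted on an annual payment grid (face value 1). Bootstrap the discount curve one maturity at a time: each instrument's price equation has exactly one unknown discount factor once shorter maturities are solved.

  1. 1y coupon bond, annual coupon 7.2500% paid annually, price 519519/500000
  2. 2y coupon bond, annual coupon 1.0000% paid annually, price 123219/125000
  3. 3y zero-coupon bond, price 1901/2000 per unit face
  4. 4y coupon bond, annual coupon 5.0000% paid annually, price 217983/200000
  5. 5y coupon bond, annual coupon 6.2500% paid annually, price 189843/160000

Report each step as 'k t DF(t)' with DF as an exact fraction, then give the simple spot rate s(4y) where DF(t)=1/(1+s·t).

1 1 1211/1250
2 2 604/625
3 3 1901/2000
4 4 4503/5000
5 5 447/500
s(4y) = (1/(4503/5000) − 1)/(4) = 497/18012 ≈ 2.7593%

step 1 [1y] bond c/1=29/400: DF=(519519/500000 − 29/400·(0))/(1+29/400) = 1211/1250 ≈ 0.968800
step 2 [2y] bond c/1=1/100: DF=(123219/125000 − 1/100·(0.968800))/(1+1/100) = 604/625 ≈ 0.966400
step 3 [3y] zero: DF = P = 1901/2000 ≈ 0.950500
step 4 [4y] bond c/1=1/20: DF=(217983/200000 − 1/20·(0.968800+0.966400+0.950500))/(1+1/20) = 4503/5000 ≈ 0.900600
step 5 [5y] bond c/1=1/16: DF=(189843/160000 − 1/16·(0.968800+0.966400+0.950500+0.900600))/(1+1/16) = 447/500 ≈ 0.894000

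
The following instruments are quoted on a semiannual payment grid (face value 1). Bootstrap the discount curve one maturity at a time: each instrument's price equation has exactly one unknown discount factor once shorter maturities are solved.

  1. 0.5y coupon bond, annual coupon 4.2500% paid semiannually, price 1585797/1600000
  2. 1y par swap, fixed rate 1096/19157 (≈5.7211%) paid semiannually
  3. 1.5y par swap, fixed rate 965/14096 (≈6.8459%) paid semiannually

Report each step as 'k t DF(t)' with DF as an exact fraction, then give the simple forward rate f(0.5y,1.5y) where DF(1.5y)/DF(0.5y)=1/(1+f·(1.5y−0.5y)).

1 1/2 1941/2000
2 1 2363/2500
3 3/2 1807/2000
f(0.5y,1.5y) = ((1941/2000)/(1807/2000) − 1)/(1) = 134/1807 ≈ 7.4156%

step 1 [0.5y] bond c/2=17/800: DF=(1585797/1600000 − 17/800·(0))/(1+17/800) = 1941/2000 ≈ 0.970500
step 2 [1y] swap r/2=548/19157: DF=(1 − 548/19157·(0.970500))/(1+548/19157) = 2363/2500 ≈ 0.945200
step 3 [1.5y] swap r/2=965/28192: DF=(1 − 965/28192·(0.970500+0.945200))/(1+965/28192) = 1807/2000 ≈ 0.903500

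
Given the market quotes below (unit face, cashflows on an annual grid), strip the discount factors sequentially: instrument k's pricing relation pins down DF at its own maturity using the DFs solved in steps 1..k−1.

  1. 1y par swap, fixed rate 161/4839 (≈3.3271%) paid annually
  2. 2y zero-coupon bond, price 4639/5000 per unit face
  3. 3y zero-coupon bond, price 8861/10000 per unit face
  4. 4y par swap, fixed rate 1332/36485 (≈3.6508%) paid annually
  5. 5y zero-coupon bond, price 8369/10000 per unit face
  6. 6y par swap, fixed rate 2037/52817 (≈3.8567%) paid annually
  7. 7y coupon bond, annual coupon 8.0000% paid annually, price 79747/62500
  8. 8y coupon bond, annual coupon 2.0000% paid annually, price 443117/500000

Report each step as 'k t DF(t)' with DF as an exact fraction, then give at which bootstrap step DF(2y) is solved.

step 1 [1y] swap r/1=161/4839: DF=(1 − 161/4839·(0))/(1+161/4839) = 4839/5000 ≈ 0.967800
step 2 [2y] zero: DF = P = 4639/5000 ≈ 0.927800
step 3 [3y] zero: DF = P = 8861/10000 ≈ 0.886100
step 4 [4y] swap r/1=1332/36485: DF=(1 − 1332/36485·(0.967800+0.927800+0.886100))/(1+1332/36485) = 2167/2500 ≈ 0.866800
step 5 [5y] zero: DF = P = 8369/10000 ≈ 0.836900
step 6 [6y] swap r/1=2037/52817: DF=(1 − 2037/52817·(0.967800+0.927800+0.886100+0.866800+0.836900))/(1+2037/52817) = 7963/10000 ≈ 0.796300
step 7 [7y] bond c/1=2/25: DF=(79747/62500 − 2/25·(0.967800+0.927800+0.886100+0.866800+0.836900+0.796300))/(1+2/25) = 3951/5000 ≈ 0.790200
step 8 [8y] bond c/1=1/50: DF=(443117/500000 − 1/50·(0.967800+0.927800+0.886100+0.866800+0.836900+0.796300+0.790200))/(1+1/50) = 3749/5000 ≈ 0.749800

1 1 4839/5000
2 2 4639/5000
3 3 8861/10000
4 4 2167/2500
5 5 8369/10000
6 6 7963/10000
7 7 3951/5000
8 8 3749/5000
DF(2y) is solved at step 2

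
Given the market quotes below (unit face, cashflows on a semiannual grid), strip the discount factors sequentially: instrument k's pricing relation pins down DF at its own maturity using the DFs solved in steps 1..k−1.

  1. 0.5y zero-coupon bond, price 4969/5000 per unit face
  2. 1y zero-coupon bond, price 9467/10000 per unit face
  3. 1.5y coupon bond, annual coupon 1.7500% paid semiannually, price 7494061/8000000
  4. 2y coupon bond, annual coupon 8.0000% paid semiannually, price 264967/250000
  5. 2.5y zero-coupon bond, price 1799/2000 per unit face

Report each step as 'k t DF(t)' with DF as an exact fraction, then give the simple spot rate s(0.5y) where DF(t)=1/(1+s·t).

1 1/2 4969/5000
2 1 9467/10000
3 3/2 4559/5000
4 2 4547/5000
5 5/2 1799/2000
s(0.5y) = (1/(4969/5000) − 1)/(1/2) = 62/4969 ≈ 1.2477%

step 1 [0.5y] zero: DF = P = 4969/5000 ≈ 0.993800
step 2 [1y] zero: DF = P = 9467/10000 ≈ 0.946700
step 3 [1.5y] bond c/2=7/800: DF=(7494061/8000000 − 7/800·(0.993800+0.946700))/(1+7/800) = 4559/5000 ≈ 0.911800
step 4 [2y] bond c/2=1/25: DF=(264967/250000 − 1/25·(0.993800+0.946700+0.911800))/(1+1/25) = 4547/5000 ≈ 0.909400
step 5 [2.5y] zero: DF = P = 1799/2000 ≈ 0.899500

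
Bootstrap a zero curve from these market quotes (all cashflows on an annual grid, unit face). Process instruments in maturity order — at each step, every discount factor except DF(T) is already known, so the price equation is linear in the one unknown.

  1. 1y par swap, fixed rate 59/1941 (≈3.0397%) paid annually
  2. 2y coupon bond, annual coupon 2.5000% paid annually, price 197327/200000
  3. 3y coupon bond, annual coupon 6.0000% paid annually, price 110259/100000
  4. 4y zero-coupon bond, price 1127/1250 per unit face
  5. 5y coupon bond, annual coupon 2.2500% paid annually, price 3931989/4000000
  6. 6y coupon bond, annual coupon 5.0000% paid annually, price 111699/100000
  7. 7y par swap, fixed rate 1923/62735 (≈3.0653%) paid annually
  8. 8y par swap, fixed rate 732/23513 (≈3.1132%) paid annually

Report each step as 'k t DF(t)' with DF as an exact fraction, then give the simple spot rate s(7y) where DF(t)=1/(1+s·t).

step 1 [1y] swap r/1=59/1941: DF=(1 − 59/1941·(0))/(1+59/1941) = 1941/2000 ≈ 0.970500
step 2 [2y] bond c/1=1/40: DF=(197327/200000 − 1/40·(0.970500))/(1+1/40) = 9389/10000 ≈ 0.938900
step 3 [3y] bond c/1=3/50: DF=(110259/100000 − 3/50·(0.970500+0.938900))/(1+3/50) = 9321/10000 ≈ 0.932100
step 4 [4y] zero: DF = P = 1127/1250 ≈ 0.901600
step 5 [5y] bond c/1=9/400: DF=(3931989/4000000 − 9/400·(0.970500+0.938900+0.932100+0.901600))/(1+9/400) = 879/1000 ≈ 0.879000
step 6 [6y] bond c/1=1/20: DF=(111699/100000 − 1/20·(0.970500+0.938900+0.932100+0.901600+0.879000))/(1+1/20) = 8437/10000 ≈ 0.843700
step 7 [7y] swap r/1=1923/62735: DF=(1 − 1923/62735·(0.970500+0.938900+0.932100+0.901600+0.879000+0.843700))/(1+1923/62735) = 8077/10000 ≈ 0.807700
step 8 [8y] swap r/1=732/23513: DF=(1 − 732/23513·(0.970500+0.938900+0.932100+0.901600+0.879000+0.843700+0.807700))/(1+732/23513) = 1951/2500 ≈ 0.780400

1 1 1941/2000
2 2 9389/10000
3 3 9321/10000
4 4 1127/1250
5 5 879/1000
6 6 8437/10000
7 7 8077/10000
8 8 1951/2500
s(7y) = (1/(8077/10000) − 1)/(7) = 1923/56539 ≈ 3.4012%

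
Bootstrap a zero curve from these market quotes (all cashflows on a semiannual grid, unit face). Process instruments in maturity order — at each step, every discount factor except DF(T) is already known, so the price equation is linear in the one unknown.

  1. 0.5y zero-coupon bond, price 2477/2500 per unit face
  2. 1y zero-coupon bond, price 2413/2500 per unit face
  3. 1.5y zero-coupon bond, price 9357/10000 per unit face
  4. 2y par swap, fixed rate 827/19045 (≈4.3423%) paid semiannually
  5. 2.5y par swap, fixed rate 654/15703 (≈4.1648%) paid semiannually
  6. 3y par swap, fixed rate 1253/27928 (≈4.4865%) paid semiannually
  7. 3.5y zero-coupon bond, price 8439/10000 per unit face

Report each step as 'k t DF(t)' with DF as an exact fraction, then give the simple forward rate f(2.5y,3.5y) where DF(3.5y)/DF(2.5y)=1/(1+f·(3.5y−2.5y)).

step 1 [0.5y] zero: DF = P = 2477/2500 ≈ 0.990800
step 2 [1y] zero: DF = P = 2413/2500 ≈ 0.965200
step 3 [1.5y] zero: DF = P = 9357/10000 ≈ 0.935700
step 4 [2y] swap r/2=827/38090: DF=(1 − 827/38090·(0.990800+0.965200+0.935700))/(1+827/38090) = 9173/10000 ≈ 0.917300
step 5 [2.5y] swap r/2=327/15703: DF=(1 − 327/15703·(0.990800+0.965200+0.935700+0.917300))/(1+327/15703) = 9019/10000 ≈ 0.901900
step 6 [3y] swap r/2=1253/55856: DF=(1 − 1253/55856·(0.990800+0.965200+0.935700+0.917300+0.901900))/(1+1253/55856) = 8747/10000 ≈ 0.874700
step 7 [3.5y] zero: DF = P = 8439/10000 ≈ 0.843900

1 1/2 2477/2500
2 1 2413/2500
3 3/2 9357/10000
4 2 9173/10000
5 5/2 9019/10000
6 3 8747/10000
7 7/2 8439/10000
f(2.5y,3.5y) = ((9019/10000)/(8439/10000) − 1)/(1) = 20/291 ≈ 6.8729%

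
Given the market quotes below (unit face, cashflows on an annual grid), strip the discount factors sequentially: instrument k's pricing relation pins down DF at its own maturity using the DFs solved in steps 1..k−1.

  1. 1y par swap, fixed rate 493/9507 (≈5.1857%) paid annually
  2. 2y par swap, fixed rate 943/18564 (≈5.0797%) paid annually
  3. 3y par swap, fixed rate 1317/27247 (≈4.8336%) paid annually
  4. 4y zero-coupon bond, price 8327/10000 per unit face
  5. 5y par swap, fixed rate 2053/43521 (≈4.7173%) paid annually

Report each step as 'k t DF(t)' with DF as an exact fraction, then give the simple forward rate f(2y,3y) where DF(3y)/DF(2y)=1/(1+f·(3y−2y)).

step 1 [1y] swap r/1=493/9507: DF=(1 − 493/9507·(0))/(1+493/9507) = 9507/10000 ≈ 0.950700
step 2 [2y] swap r/1=943/18564: DF=(1 − 943/18564·(0.950700))/(1+943/18564) = 9057/10000 ≈ 0.905700
step 3 [3y] swap r/1=1317/27247: DF=(1 − 1317/27247·(0.950700+0.905700))/(1+1317/27247) = 8683/10000 ≈ 0.868300
step 4 [4y] zero: DF = P = 8327/10000 ≈ 0.832700
step 5 [5y] swap r/1=2053/43521: DF=(1 − 2053/43521·(0.950700+0.905700+0.868300+0.832700))/(1+2053/43521) = 7947/10000 ≈ 0.794700

1 1 9507/10000
2 2 9057/10000
3 3 8683/10000
4 4 8327/10000
5 5 7947/10000
f(2y,3y) = ((9057/10000)/(8683/10000) − 1)/(1) = 374/8683 ≈ 4.3073%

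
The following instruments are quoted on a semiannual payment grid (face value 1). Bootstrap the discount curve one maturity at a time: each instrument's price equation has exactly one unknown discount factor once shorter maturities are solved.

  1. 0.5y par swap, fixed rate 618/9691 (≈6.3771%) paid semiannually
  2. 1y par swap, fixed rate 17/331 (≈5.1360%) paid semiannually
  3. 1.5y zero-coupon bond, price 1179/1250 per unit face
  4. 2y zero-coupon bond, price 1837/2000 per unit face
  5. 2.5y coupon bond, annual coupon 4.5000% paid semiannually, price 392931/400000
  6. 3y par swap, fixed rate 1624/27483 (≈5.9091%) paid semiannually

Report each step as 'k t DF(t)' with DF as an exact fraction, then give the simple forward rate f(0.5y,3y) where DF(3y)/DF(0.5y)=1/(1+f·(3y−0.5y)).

1 1/2 9691/10000
2 1 9507/10000
3 3/2 1179/1250
4 2 1837/2000
5 5/2 351/400
6 3 1047/1250
f(0.5y,3y) = ((9691/10000)/(1047/1250) − 1)/(5/2) = 263/4188 ≈ 6.2798%

step 1 [0.5y] swap r/2=309/9691: DF=(1 − 309/9691·(0))/(1+309/9691) = 9691/10000 ≈ 0.969100
step 2 [1y] swap r/2=17/662: DF=(1 − 17/662·(0.969100))/(1+17/662) = 9507/10000 ≈ 0.950700
step 3 [1.5y] zero: DF = P = 1179/1250 ≈ 0.943200
step 4 [2y] zero: DF = P = 1837/2000 ≈ 0.918500
step 5 [2.5y] bond c/2=9/400: DF=(392931/400000 − 9/400·(0.969100+0.950700+0.943200+0.918500))/(1+9/400) = 351/400 ≈ 0.877500
step 6 [3y] swap r/2=812/27483: DF=(1 − 812/27483·(0.969100+0.950700+0.943200+0.918500+0.877500))/(1+812/27483) = 1047/1250 ≈ 0.837600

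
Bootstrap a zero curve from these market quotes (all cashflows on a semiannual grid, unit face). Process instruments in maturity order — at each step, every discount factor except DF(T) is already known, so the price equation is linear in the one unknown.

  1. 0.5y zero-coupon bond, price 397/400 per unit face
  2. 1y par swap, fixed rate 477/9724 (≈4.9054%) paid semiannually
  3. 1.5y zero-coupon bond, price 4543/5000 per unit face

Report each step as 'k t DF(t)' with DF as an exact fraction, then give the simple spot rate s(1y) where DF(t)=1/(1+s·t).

1 1/2 397/400
2 1 9523/10000
3 3/2 4543/5000
s(1y) = (1/(9523/10000) − 1)/(1) = 477/9523 ≈ 5.0089%

step 1 [0.5y] zero: DF = P = 397/400 ≈ 0.992500
step 2 [1y] swap r/2=477/19448: DF=(1 − 477/19448·(0.992500))/(1+477/19448) = 9523/10000 ≈ 0.952300
step 3 [1.5y] zero: DF = P = 4543/5000 ≈ 0.908600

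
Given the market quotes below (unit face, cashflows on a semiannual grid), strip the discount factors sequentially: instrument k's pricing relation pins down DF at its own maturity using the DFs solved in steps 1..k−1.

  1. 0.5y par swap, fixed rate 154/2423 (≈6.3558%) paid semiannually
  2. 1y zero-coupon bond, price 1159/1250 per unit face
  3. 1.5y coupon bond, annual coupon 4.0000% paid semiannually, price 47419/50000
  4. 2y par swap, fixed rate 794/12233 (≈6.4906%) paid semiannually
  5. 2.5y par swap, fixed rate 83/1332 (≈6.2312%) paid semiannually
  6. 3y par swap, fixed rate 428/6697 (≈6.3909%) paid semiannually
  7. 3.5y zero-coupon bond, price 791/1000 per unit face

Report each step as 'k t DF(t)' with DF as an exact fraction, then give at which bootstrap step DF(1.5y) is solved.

1 1/2 2423/2500
2 1 1159/1250
3 3/2 4463/5000
4 2 8809/10000
5 5/2 8589/10000
6 3 518/625
7 7/2 791/1000
DF(1.5y) is solved at step 3

step 1 [0.5y] swap r/2=77/2423: DF=(1 − 77/2423·(0))/(1+77/2423) = 2423/2500 ≈ 0.969200
step 2 [1y] zero: DF = P = 1159/1250 ≈ 0.927200
step 3 [1.5y] bond c/2=1/50: DF=(47419/50000 − 1/50·(0.969200+0.927200))/(1+1/50) = 4463/5000 ≈ 0.892600
step 4 [2y] swap r/2=397/12233: DF=(1 − 397/12233·(0.969200+0.927200+0.892600))/(1+397/12233) = 8809/10000 ≈ 0.880900
step 5 [2.5y] swap r/2=83/2664: DF=(1 − 83/2664·(0.969200+0.927200+0.892600+0.880900))/(1+83/2664) = 8589/10000 ≈ 0.858900
step 6 [3y] swap r/2=214/6697: DF=(1 − 214/6697·(0.969200+0.927200+0.892600+0.880900+0.858900))/(1+214/6697) = 518/625 ≈ 0.828800
step 7 [3.5y] zero: DF = P = 791/1000 ≈ 0.791000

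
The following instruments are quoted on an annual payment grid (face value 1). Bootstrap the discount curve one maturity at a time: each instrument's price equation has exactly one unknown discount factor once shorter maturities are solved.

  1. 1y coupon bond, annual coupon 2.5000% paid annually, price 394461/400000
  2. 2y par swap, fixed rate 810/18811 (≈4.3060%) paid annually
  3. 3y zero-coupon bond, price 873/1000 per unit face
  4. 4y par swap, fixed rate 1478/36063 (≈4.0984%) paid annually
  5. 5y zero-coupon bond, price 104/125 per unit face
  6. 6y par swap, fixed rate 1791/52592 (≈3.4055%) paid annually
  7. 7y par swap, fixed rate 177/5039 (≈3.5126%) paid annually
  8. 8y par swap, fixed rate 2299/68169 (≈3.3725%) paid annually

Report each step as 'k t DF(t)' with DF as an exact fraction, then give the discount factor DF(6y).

1 1 9621/10000
2 2 919/1000
3 3 873/1000
4 4 4261/5000
5 5 104/125
6 6 8209/10000
7 7 1969/2500
8 8 7701/10000
DF(6y) = 8209/10000 ≈ 0.820900

step 1 [1y] bond c/1=1/40: DF=(394461/400000 − 1/40·(0))/(1+1/40) = 9621/10000 ≈ 0.962100
step 2 [2y] swap r/1=810/18811: DF=(1 − 810/18811·(0.962100))/(1+810/18811) = 919/1000 ≈ 0.919000
step 3 [3y] zero: DF = P = 873/1000 ≈ 0.873000
step 4 [4y] swap r/1=1478/36063: DF=(1 − 1478/36063·(0.962100+0.919000+0.873000))/(1+1478/36063) = 4261/5000 ≈ 0.852200
step 5 [5y] zero: DF = P = 104/125 ≈ 0.832000
step 6 [6y] swap r/1=1791/52592: DF=(1 − 1791/52592·(0.962100+0.919000+0.873000+0.852200+0.832000))/(1+1791/52592) = 8209/10000 ≈ 0.820900
step 7 [7y] swap r/1=177/5039: DF=(1 − 177/5039·(0.962100+0.919000+0.873000+0.852200+0.832000+0.820900))/(1+177/5039) = 1969/2500 ≈ 0.787600
step 8 [8y] swap r/1=2299/68169: DF=(1 − 2299/68169·(0.962100+0.919000+0.873000+0.852200+0.832000+0.820900+0.787600))/(1+2299/68169) = 7701/10000 ≈ 0.770100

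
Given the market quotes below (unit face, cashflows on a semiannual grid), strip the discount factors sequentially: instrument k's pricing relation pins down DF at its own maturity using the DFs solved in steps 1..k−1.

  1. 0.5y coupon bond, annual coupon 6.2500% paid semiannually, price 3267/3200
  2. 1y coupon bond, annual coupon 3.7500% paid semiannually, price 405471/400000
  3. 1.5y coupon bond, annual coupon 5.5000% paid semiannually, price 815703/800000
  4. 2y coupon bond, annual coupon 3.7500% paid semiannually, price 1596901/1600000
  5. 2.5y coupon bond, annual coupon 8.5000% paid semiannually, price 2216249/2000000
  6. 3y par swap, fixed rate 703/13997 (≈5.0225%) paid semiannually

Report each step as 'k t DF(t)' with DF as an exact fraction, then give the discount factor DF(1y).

1 1/2 99/100
2 1 1221/1250
3 3/2 9397/10000
4 2 4631/5000
5 5/2 9067/10000
6 3 4297/5000
DF(1y) = 1221/1250 ≈ 0.976800

step 1 [0.5y] bond c/2=1/32: DF=(3267/3200 − 1/32·(0))/(1+1/32) = 99/100 ≈ 0.990000
step 2 [1y] bond c/2=3/160: DF=(405471/400000 − 3/160·(0.990000))/(1+3/160) = 1221/1250 ≈ 0.976800
step 3 [1.5y] bond c/2=11/400: DF=(815703/800000 − 11/400·(0.990000+0.976800))/(1+11/400) = 9397/10000 ≈ 0.939700
step 4 [2y] bond c/2=3/160: DF=(1596901/1600000 − 3/160·(0.990000+0.976800+0.939700))/(1+3/160) = 4631/5000 ≈ 0.926200
step 5 [2.5y] bond c/2=17/400: DF=(2216249/2000000 − 17/400·(0.990000+0.976800+0.939700+0.926200))/(1+17/400) = 9067/10000 ≈ 0.906700
step 6 [3y] swap r/2=703/27994: DF=(1 − 703/27994·(0.990000+0.976800+0.939700+0.926200+0.906700))/(1+703/27994) = 4297/5000 ≈ 0.859400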